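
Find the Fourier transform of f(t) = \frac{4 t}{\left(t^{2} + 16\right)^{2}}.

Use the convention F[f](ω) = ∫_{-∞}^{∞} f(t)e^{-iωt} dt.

F(ω) = - \frac{i \pi \omega e^{- 4 \left|{\omega}\right|}}{2}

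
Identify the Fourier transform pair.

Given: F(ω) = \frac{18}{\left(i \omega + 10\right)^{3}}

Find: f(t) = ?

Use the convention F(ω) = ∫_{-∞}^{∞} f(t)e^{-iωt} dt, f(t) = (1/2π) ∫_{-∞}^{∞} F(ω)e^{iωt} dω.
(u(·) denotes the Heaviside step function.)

f(t) = 9 t^{2} e^{- 10 t} u\left(t\right)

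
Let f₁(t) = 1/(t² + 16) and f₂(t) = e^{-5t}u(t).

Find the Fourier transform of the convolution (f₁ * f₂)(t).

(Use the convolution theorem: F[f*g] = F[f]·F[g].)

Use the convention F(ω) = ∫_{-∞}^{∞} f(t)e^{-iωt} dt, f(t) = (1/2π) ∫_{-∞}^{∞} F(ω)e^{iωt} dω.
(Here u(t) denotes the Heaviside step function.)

F[f₁*f₂](ω) = \frac{\pi e^{- 4 \left|{\omega}\right|}}{4 \left(i \omega + 5\right)}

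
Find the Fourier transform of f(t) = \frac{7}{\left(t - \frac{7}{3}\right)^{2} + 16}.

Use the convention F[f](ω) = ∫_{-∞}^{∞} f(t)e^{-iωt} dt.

F(ω) = \frac{7 \pi e^{- \frac{7 i \omega}{3} - 4 \left|{\omega}\right|}}{4}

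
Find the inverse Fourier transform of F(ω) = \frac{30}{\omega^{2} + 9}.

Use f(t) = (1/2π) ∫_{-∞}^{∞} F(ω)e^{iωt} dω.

f(t) = 5 e^{- 3 \left|{t}\right|}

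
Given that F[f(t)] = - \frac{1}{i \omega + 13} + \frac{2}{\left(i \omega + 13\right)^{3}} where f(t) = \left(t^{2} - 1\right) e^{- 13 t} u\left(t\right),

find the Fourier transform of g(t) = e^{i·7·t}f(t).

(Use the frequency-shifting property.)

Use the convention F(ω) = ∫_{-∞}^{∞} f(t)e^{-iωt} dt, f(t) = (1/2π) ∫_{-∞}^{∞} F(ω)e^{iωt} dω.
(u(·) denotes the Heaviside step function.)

F[g](ω) = \frac{2 i \left(\omega - 7\right) - \left(i \left(\omega - 7\right) + 13\right)^{3} + 26}{\left(i \left(\omega - 7\right) + 13\right)^{4}}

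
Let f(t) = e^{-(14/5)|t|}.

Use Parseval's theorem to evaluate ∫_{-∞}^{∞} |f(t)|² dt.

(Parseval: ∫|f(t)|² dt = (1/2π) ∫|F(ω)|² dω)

∫|f(t)|² dt = \frac{5}{14}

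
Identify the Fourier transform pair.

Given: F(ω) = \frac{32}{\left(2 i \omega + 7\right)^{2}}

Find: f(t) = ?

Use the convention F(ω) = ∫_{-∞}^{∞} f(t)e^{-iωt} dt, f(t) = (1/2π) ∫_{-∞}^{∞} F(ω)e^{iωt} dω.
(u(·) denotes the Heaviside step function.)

f(t) = 8 t e^{- \frac{7 t}{2}} u\left(t\right)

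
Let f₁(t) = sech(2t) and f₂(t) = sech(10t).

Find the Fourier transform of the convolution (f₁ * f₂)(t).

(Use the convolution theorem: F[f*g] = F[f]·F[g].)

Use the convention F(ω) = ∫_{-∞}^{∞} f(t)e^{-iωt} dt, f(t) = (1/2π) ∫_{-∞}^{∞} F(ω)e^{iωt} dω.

F[f₁*f₂](ω) = \frac{\pi^{2}}{20 \cosh{\left(\frac{\pi \omega}{20} \right)} \cosh{\left(\frac{\pi \omega}{4} \right)}}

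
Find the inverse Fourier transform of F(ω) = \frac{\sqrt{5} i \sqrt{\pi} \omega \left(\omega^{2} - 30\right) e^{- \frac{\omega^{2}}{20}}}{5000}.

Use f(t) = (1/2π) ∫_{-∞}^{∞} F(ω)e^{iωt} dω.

f(t) = t^{3} e^{- 5 t^{2}}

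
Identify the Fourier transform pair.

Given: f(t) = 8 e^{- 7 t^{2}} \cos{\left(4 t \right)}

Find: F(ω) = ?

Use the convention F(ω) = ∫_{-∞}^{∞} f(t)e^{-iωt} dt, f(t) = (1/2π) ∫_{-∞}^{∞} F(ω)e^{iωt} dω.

F(ω) = \frac{4 \sqrt{7} \sqrt{\pi} \left(e^{\frac{4 \omega}{7}} + 1\right) e^{- \frac{\omega^{2}}{28} - \frac{2 \omega}{7} - \frac{4}{7}}}{7}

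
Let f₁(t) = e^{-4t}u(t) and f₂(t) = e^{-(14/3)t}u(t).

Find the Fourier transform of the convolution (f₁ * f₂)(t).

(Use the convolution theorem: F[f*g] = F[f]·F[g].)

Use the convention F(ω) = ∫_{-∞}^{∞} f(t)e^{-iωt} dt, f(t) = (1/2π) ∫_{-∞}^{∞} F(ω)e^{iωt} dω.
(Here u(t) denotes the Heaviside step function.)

F[f₁*f₂](ω) = \frac{3}{\left(i \omega + 4\right) \left(3 i \omega + 14\right)}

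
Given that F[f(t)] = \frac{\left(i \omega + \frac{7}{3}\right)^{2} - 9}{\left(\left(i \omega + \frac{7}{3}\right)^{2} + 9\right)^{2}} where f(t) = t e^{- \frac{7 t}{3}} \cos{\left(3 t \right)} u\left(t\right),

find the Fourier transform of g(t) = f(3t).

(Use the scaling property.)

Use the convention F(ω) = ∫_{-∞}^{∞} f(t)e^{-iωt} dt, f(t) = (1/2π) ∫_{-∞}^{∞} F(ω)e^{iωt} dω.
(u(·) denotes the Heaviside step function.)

F[g](ω) = \frac{3 \left(\left(i \omega + 7\right)^{2} - 81\right)}{\left(\left(i \omega + 7\right)^{2} + 81\right)^{2}}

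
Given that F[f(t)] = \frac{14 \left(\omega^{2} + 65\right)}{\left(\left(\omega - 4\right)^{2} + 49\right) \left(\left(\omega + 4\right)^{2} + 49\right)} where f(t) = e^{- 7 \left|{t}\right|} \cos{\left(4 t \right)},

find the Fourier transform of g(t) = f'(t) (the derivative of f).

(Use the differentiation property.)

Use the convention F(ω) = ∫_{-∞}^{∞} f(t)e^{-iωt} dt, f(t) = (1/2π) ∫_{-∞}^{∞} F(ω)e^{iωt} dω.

F[g](ω) = \frac{14 i \omega \left(\omega^{2} + 65\right)}{\omega^{4} + 66 \omega^{2} + 4225}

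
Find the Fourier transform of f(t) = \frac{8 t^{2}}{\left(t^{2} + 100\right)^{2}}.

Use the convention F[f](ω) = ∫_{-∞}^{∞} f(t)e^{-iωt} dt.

F(ω) = \frac{2 \pi \left(1 - 10 \left|{\omega}\right|\right) e^{- 10 \left|{\omega}\right|}}{5}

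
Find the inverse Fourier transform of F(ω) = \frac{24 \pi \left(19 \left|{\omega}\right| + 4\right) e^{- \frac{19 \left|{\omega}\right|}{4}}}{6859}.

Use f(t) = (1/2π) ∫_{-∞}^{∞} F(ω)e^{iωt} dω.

f(t) = \frac{3}{\left(t^{2} + \frac{361}{16}\right)^{2}}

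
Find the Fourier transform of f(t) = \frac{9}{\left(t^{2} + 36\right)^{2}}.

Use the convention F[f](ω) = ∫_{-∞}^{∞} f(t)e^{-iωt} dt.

F(ω) = \frac{\pi \left(6 \left|{\omega}\right| + 1\right) e^{- 6 \left|{\omega}\right|}}{48}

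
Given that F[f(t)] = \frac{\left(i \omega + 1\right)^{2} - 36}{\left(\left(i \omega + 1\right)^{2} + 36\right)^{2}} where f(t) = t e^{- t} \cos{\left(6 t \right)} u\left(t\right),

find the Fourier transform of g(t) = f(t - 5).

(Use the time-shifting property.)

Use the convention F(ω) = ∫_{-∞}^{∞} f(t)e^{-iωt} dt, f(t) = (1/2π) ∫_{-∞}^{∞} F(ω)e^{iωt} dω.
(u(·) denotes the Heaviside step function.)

F[g](ω) = \frac{\left(\left(i \omega + 1\right)^{2} - 36\right) e^{- 5 i \omega}}{\left(\left(i \omega + 1\right)^{2} + 36\right)^{2}}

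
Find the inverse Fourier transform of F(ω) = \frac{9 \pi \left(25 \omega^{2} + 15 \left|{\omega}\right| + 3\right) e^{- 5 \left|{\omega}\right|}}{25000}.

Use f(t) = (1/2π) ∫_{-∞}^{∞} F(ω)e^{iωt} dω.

f(t) = \frac{9}{\left(t^{2} + 25\right)^{3}}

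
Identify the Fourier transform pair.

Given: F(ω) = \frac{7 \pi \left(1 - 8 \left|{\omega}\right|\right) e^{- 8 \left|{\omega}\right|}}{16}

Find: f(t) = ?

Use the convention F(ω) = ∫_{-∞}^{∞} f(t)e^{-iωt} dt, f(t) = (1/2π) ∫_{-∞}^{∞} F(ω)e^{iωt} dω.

f(t) = \frac{7 t^{2}}{\left(t^{2} + 64\right)^{2}}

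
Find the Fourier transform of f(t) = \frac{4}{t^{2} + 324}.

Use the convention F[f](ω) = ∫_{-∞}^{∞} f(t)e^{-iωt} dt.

F(ω) = \frac{2 \pi e^{- 18 \left|{\omega}\right|}}{9}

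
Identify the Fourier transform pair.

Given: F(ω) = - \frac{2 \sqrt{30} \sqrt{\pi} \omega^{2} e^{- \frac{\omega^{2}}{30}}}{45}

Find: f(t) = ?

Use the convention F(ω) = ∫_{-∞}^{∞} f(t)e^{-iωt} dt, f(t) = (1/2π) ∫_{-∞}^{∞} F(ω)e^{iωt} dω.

f(t) = 5 \left(30 t^{2} - 2\right) e^{- \frac{15 t^{2}}{2}}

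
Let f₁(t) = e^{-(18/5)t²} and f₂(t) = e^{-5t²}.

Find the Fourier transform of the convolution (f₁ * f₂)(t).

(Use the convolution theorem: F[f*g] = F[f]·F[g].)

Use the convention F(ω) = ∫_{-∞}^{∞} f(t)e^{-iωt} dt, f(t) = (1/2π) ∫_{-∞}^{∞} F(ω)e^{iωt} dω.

F[f₁*f₂](ω) = \frac{\sqrt{2} \pi e^{- \frac{43 \omega^{2}}{360}}}{6}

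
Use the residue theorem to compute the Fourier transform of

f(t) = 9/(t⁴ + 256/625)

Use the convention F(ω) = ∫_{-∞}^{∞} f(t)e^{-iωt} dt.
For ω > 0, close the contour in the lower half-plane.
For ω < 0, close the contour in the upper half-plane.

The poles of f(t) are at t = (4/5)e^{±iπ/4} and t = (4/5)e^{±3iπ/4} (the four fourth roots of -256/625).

Let g(z) = f(z)e^{-iωz}; for large |z| the factor e^{-iωz} decays in the lower half-plane when ω > 0 and in the upper half-plane when ω < 0.

Case ω > 0 (lower half-plane, clockwise contour ⇒ F(ω) = -2πi·ΣRes):
  Res_{z = - \frac{2 \sqrt{2}}{5} - \frac{2 \sqrt{2} i}{5}} g(z) = \frac{1125 \sqrt{2} i \left(1 - i\right) e^{\frac{2 \sqrt{2} \omega \left(-1 + i\right)}{5}}}{512}
  Res_{z = \frac{2 \sqrt{2}}{5} - \frac{2 \sqrt{2} i}{5}} g(z) = \frac{1125 \sqrt{2} i \left(1 + i\right) e^{- \frac{2 \sqrt{2} \omega \left(1 + i\right)}{5}}}{512}
  F(ω) = -2πi·ΣRes = \frac{1125 \sqrt{2} \pi \left(1 - i\right) \left(e^{\frac{4 \sqrt{2} i \omega}{5}} + i\right) e^{- \frac{2 \sqrt{2} \omega \left(1 + i\right)}{5}}}{256} = \frac{1125 \pi e^{- \frac{2 \sqrt{2} \omega}{5}} \sin{\left(\frac{2 \sqrt{2} \omega}{5} + \frac{\pi}{4} \right)}}{64}

Case ω < 0 (upper half-plane, counterclockwise contour ⇒ F(ω) = +2πi·ΣRes):
  Res_{z = \frac{2 \sqrt{2}}{5} + \frac{2 \sqrt{2} i}{5}} g(z) = \frac{1125 \sqrt{2} i \left(-1 + i\right) e^{\frac{2 \sqrt{2} \omega \left(1 - i\right)}{5}}}{512}
  Res_{z = - \frac{2 \sqrt{2}}{5} + \frac{2 \sqrt{2} i}{5}} g(z) = \frac{1125 \sqrt{2} \left(1 - i\right) e^{\frac{2 \sqrt{2} \omega \left(1 + i\right)}{5}}}{512}
  F(ω) = 2πi·ΣRes = - \frac{1125 \sqrt{2} i \pi \left(i \left(1 - i\right) e^{\frac{2 \sqrt{2} \omega \left(1 - i\right)}{5}} - \left(1 - i\right) e^{\frac{2 \sqrt{2} \omega \left(1 + i\right)}{5}}\right)}{256} = \frac{1125 \pi e^{\frac{2 \sqrt{2} \omega}{5}} \cos{\left(\frac{2 \sqrt{2} \omega}{5} + \frac{\pi}{4} \right)}}{64}

Both cases combine into a single formula in |ω|:

F(ω) = \frac{1125 \pi e^{- \frac{2 \sqrt{2} \left|{\omega}\right|}{5}} \sin{\left(\frac{2 \sqrt{2} \left|{\omega}\right|}{5} + \frac{\pi}{4} \right)}}{64}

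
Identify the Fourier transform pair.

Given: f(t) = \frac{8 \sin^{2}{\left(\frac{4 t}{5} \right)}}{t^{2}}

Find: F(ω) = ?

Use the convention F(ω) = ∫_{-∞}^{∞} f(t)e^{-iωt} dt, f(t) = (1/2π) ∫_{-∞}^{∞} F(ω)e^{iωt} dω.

F(ω) = \begin{cases} \frac{4 \pi \left(8 - 5 \left|{\omega}\right|\right)}{5} & \text{for}\: \omega > - \frac{8}{5} \wedge \omega < \frac{8}{5} \\0 & \text{otherwise} \end{cases}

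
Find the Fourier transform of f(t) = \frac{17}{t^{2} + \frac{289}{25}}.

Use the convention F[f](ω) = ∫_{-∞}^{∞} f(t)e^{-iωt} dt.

F(ω) = 5 \pi e^{- \frac{17 \left|{\omega}\right|}{5}}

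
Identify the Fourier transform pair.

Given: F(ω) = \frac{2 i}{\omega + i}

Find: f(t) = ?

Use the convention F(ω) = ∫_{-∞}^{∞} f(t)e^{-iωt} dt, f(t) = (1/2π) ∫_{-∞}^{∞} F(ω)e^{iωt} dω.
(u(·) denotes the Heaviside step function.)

f(t) = 2 e^{t} u\left(- t\right)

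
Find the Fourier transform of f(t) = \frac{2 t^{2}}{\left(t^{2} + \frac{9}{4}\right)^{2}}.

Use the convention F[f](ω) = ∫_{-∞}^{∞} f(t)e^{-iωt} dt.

F(ω) = \frac{\pi \left(2 - 3 \left|{\omega}\right|\right) e^{- \frac{3 \left|{\omega}\right|}{2}}}{3}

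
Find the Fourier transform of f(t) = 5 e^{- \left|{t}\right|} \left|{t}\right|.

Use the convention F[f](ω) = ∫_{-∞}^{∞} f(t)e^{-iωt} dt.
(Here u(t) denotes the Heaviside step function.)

F(ω) = \frac{10 \left(1 - \omega^{2}\right)}{\left(\omega^{2} + 1\right)^{2}}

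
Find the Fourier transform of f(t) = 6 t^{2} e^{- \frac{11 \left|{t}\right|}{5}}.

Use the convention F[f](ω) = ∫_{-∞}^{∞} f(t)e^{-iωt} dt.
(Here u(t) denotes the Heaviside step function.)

F(ω) = \frac{33000 \left(121 - 75 \omega^{2}\right)}{\left(25 \omega^{2} + 121\right)^{3}}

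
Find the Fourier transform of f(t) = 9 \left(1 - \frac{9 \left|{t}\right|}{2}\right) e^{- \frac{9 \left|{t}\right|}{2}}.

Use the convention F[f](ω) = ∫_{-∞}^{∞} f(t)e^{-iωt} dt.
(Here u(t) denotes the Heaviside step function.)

F(ω) = \frac{2592 \omega^{2}}{\left(4 \omega^{2} + 81\right)^{2}}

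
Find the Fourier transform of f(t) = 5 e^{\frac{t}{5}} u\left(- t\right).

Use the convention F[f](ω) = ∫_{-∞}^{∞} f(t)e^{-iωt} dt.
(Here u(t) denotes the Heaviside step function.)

F(ω) = \frac{25 i}{5 \omega + i}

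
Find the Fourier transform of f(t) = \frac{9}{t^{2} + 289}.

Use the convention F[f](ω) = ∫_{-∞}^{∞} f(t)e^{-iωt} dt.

F(ω) = \frac{9 \pi e^{- 17 \left|{\omega}\right|}}{17}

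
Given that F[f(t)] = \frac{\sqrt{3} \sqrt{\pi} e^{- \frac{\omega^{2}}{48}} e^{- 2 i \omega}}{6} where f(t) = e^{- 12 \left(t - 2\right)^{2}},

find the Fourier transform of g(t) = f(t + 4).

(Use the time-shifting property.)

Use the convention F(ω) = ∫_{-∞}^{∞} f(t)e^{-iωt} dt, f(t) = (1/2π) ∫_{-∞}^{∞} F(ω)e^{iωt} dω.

F[g](ω) = \frac{\sqrt{3} \sqrt{\pi} e^{\frac{\omega \left(- \omega + 96 i\right)}{48}}}{6}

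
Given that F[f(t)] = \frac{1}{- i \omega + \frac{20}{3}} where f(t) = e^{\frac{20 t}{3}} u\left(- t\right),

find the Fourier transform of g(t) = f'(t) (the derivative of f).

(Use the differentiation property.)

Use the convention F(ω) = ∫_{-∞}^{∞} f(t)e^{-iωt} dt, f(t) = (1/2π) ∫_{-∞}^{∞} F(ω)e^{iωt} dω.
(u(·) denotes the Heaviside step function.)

F[g](ω) = - \frac{3 \omega}{3 \omega + 20 i}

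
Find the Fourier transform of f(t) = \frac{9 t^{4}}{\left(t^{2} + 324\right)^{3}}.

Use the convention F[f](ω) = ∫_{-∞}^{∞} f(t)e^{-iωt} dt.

F(ω) = \frac{3 \pi \left(108 \omega^{2} - 30 \left|{\omega}\right| + 1\right) e^{- 18 \left|{\omega}\right|}}{16}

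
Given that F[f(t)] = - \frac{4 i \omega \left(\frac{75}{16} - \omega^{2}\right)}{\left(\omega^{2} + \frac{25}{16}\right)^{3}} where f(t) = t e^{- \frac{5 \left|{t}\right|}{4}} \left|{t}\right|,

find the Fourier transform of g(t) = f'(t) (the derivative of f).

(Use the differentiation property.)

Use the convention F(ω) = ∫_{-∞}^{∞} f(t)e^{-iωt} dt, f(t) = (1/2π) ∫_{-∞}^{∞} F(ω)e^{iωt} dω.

F[g](ω) = \frac{\omega^{2} \left(76800 - 16384 \omega^{2}\right)}{\left(16 \omega^{2} + 25\right)^{3}}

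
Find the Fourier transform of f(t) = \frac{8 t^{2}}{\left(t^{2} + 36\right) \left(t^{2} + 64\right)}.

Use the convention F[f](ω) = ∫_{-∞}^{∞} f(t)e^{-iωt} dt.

F(ω) = \frac{4 \pi \left(4 - 3 e^{2 \left|{\omega}\right|}\right) e^{- 8 \left|{\omega}\right|}}{7}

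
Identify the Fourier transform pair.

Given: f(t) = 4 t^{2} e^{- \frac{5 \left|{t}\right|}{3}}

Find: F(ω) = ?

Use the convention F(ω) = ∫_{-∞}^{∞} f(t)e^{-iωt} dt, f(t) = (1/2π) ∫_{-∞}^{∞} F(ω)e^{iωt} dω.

F(ω) = \frac{2160 \left(25 - 27 \omega^{2}\right)}{\left(9 \omega^{2} + 25\right)^{3}}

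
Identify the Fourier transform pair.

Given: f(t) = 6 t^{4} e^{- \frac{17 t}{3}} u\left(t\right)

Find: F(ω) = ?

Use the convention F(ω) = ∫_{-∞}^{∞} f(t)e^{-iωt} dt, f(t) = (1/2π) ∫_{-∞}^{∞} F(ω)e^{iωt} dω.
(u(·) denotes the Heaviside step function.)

F(ω) = \frac{34992}{\left(3 i \omega + 17\right)^{5}}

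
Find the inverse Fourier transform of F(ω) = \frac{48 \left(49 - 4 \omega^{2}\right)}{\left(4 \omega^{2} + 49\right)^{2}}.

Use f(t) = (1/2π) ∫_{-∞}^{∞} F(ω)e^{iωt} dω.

f(t) = 6 e^{- \frac{7 \left|{t}\right|}{2}} \left|{t}\right|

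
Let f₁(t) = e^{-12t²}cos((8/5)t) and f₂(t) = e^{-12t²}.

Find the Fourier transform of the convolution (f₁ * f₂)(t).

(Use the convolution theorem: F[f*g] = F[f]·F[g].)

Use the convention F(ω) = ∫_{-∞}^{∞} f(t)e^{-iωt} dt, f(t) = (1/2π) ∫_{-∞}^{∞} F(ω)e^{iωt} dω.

F[f₁*f₂](ω) = \frac{\pi \left(e^{\frac{2 \omega}{15}} + 1\right) e^{- \frac{\omega^{2}}{24} - \frac{\omega}{15} - \frac{4}{75}}}{24}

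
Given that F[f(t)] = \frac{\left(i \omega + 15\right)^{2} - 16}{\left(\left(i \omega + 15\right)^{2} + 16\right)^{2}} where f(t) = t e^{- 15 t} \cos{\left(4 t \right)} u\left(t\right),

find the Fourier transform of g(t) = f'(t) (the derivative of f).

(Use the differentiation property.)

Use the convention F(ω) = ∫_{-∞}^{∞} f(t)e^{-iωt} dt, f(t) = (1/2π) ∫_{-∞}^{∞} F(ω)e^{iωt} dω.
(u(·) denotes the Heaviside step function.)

F[g](ω) = \frac{i \omega \left(\left(i \omega + 15\right)^{2} - 16\right)}{\left(\left(i \omega + 15\right)^{2} + 16\right)^{2}}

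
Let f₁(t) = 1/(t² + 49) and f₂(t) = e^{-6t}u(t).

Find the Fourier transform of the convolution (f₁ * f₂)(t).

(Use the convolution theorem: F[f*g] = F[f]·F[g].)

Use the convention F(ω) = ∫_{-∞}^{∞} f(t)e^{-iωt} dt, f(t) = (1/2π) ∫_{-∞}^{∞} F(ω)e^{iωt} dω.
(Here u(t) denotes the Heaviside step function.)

F[f₁*f₂](ω) = \frac{\pi e^{- 7 \left|{\omega}\right|}}{7 \left(i \omega + 6\right)}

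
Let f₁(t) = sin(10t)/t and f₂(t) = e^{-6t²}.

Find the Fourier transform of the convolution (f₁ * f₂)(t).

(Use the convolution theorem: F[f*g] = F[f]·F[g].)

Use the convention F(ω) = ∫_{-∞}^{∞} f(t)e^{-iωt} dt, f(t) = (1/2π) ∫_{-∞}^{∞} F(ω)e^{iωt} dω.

F[f₁*f₂](ω) = \begin{cases} \frac{\sqrt{6} \pi^{\frac{3}{2}} e^{- \frac{\omega^{2}}{24}}}{6} & \text{for}\: \omega > -10 \wedge \omega < 10 \\0 & \text{otherwise} \end{cases}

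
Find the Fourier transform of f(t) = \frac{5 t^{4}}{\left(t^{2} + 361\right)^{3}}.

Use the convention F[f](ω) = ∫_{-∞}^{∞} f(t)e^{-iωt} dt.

F(ω) = \frac{5 \pi \left(361 \omega^{2} - 95 \left|{\omega}\right| + 3\right) e^{- 19 \left|{\omega}\right|}}{152}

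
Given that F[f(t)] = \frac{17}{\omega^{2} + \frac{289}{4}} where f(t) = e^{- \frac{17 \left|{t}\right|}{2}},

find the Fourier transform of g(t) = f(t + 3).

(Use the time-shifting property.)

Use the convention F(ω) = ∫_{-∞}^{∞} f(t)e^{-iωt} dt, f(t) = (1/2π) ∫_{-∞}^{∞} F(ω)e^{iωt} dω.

F[g](ω) = \frac{68 e^{3 i \omega}}{4 \omega^{2} + 289}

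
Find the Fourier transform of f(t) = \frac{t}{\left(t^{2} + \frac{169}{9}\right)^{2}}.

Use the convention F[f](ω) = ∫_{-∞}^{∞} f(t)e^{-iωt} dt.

F(ω) = - \frac{3 i \pi \omega e^{- \frac{13 \left|{\omega}\right|}{3}}}{26}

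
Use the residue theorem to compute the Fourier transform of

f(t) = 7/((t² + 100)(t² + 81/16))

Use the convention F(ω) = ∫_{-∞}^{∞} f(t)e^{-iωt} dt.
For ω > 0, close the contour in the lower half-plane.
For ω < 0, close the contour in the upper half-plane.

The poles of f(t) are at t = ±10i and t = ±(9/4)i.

Let g(z) = f(z)e^{-iωz}; for large |z| the factor e^{-iωz} decays in the lower half-plane when ω > 0 and in the upper half-plane when ω < 0.

Case ω > 0 (lower half-plane, clockwise contour ⇒ F(ω) = -2πi·ΣRes):
  Res_{z = - 10 i} g(z) = - \frac{4 i e^{- 10 \omega}}{1085}
  Res_{z = - \frac{9 i}{4}} g(z) = \frac{32 i e^{- \frac{9 \omega}{4}}}{1953}
  F(ω) = -2πi·ΣRes = - \frac{8 \pi e^{- 10 \omega}}{1085} + \frac{64 \pi e^{- \frac{9 \omega}{4}}}{1953}

Case ω < 0 (upper half-plane, counterclockwise contour ⇒ F(ω) = +2πi·ΣRes):
  Res_{z = 10 i} g(z) = \frac{4 i e^{10 \omega}}{1085}
  Res_{z = \frac{9 i}{4}} g(z) = - \frac{32 i e^{\frac{9 \omega}{4}}}{1953}
  F(ω) = 2πi·ΣRes = \frac{8 \pi \left(40 e^{\frac{9 \omega}{4}} - 9 e^{10 \omega}\right)}{9765}

Both cases combine into a single formula in |ω|:

F(ω) = - \frac{8 \pi e^{- 10 \left|{\omega}\right|}}{1085} + \frac{64 \pi e^{- \frac{9 \left|{\omega}\right|}{4}}}{1953}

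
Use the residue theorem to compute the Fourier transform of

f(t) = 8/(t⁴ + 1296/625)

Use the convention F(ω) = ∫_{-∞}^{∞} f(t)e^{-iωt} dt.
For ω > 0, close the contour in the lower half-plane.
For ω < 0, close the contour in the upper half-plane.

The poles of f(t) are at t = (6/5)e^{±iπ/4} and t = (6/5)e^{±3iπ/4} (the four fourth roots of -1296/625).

Let g(z) = f(z)e^{-iωz}; for large |z| the factor e^{-iωz} decays in the lower half-plane when ω > 0 and in the upper half-plane when ω < 0.

Case ω > 0 (lower half-plane, clockwise contour ⇒ F(ω) = -2πi·ΣRes):
  Res_{z = - \frac{3 \sqrt{2}}{5} - \frac{3 \sqrt{2} i}{5}} g(z) = \frac{125 \sqrt{2} i \left(1 - i\right) e^{\frac{3 \sqrt{2} \omega \left(-1 + i\right)}{5}}}{216}
  Res_{z = \frac{3 \sqrt{2}}{5} - \frac{3 \sqrt{2} i}{5}} g(z) = \frac{125 \sqrt{2} i \left(1 + i\right) e^{- \frac{3 \sqrt{2} \omega \left(1 + i\right)}{5}}}{216}
  F(ω) = -2πi·ΣRes = \frac{125 \sqrt{2} \pi \left(1 - i\right) \left(e^{\frac{6 \sqrt{2} i \omega}{5}} + i\right) e^{- \frac{3 \sqrt{2} \omega \left(1 + i\right)}{5}}}{108} = \frac{125 \pi e^{- \frac{3 \sqrt{2} \omega}{5}} \sin{\left(\frac{3 \sqrt{2} \omega}{5} + \frac{\pi}{4} \right)}}{27}

Case ω < 0 (upper half-plane, counterclockwise contour ⇒ F(ω) = +2πi·ΣRes):
  Res_{z = \frac{3 \sqrt{2}}{5} + \frac{3 \sqrt{2} i}{5}} g(z) = \frac{125 \sqrt{2} i \left(-1 + i\right) e^{\frac{3 \sqrt{2} \omega \left(1 - i\right)}{5}}}{216}
  Res_{z = - \frac{3 \sqrt{2}}{5} + \frac{3 \sqrt{2} i}{5}} g(z) = \frac{125 \sqrt{2} \left(1 - i\right) e^{\frac{3 \sqrt{2} \omega \left(1 + i\right)}{5}}}{216}
  F(ω) = 2πi·ΣRes = - \frac{125 \sqrt{2} i \pi \left(i \left(1 - i\right) e^{\frac{3 \sqrt{2} \omega \left(1 - i\right)}{5}} - \left(1 - i\right) e^{\frac{3 \sqrt{2} \omega \left(1 + i\right)}{5}}\right)}{108} = \frac{125 \pi e^{\frac{3 \sqrt{2} \omega}{5}} \cos{\left(\frac{3 \sqrt{2} \omega}{5} + \frac{\pi}{4} \right)}}{27}

Both cases combine into a single formula in |ω|:

F(ω) = \frac{125 \pi e^{- \frac{3 \sqrt{2} \left|{\omega}\right|}{5}} \sin{\left(\frac{3 \sqrt{2} \left|{\omega}\right|}{5} + \frac{\pi}{4} \right)}}{27}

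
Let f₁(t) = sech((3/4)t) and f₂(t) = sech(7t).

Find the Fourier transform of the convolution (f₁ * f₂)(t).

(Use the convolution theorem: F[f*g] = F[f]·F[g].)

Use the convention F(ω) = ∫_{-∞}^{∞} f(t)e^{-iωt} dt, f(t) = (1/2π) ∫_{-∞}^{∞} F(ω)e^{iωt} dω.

F[f₁*f₂](ω) = \frac{4 \pi^{2}}{21 \cosh{\left(\frac{\pi \omega}{14} \right)} \cosh{\left(\frac{2 \pi \omega}{3} \right)}}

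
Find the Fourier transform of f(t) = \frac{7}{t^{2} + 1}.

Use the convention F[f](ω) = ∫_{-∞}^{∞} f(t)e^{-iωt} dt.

F(ω) = 7 \pi e^{- \left|{\omega}\right|}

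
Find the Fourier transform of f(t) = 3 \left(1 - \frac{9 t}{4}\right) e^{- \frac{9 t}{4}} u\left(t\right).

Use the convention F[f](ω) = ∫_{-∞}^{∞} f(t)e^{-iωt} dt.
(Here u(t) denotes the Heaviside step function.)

F(ω) = \frac{48 i \omega}{- 16 \omega^{2} + 72 i \omega + 81}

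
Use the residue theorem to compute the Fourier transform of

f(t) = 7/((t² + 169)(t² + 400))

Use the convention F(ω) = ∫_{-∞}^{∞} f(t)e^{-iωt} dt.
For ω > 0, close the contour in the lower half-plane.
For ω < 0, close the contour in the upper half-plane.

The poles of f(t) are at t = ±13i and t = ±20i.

Let g(z) = f(z)e^{-iωz}; for large |z| the factor e^{-iωz} decays in the lower half-plane when ω > 0 and in the upper half-plane when ω < 0.

Case ω > 0 (lower half-plane, clockwise contour ⇒ F(ω) = -2πi·ΣRes):
  Res_{z = - 13 i} g(z) = \frac{i e^{- 13 \omega}}{858}
  Res_{z = - 20 i} g(z) = - \frac{i e^{- 20 \omega}}{1320}
  F(ω) = -2πi·ΣRes = \frac{\pi \left(20 e^{7 \omega} - 13\right) e^{- 20 \omega}}{8580}

Case ω < 0 (upper half-plane, counterclockwise contour ⇒ F(ω) = +2πi·ΣRes):
  Res_{z = 13 i} g(z) = - \frac{i e^{13 \omega}}{858}
  Res_{z = 20 i} g(z) = \frac{i e^{20 \omega}}{1320}
  F(ω) = 2πi·ΣRes = \frac{\pi \left(20 - 13 e^{7 \omega}\right) e^{13 \omega}}{8580}

Both cases combine into a single formula in |ω|:

F(ω) = \frac{\pi \left(20 e^{7 \left|{\omega}\right|} - 13\right) e^{- 20 \left|{\omega}\right|}}{8580}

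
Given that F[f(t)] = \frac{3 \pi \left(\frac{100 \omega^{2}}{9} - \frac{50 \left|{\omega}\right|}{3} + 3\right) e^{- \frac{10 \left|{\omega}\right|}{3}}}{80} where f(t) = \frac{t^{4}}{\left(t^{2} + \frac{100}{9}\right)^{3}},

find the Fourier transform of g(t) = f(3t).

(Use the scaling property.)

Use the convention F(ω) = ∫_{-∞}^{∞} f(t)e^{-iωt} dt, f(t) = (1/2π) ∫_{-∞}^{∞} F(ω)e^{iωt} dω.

F[g](ω) = \frac{\pi \left(100 \omega^{2} - 450 \left|{\omega}\right| + 243\right) e^{- \frac{10 \left|{\omega}\right|}{9}}}{6480}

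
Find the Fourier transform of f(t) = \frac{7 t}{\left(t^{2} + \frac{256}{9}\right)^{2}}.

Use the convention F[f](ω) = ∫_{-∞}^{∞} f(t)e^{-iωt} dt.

F(ω) = - \frac{21 i \pi \omega e^{- \frac{16 \left|{\omega}\right|}{3}}}{32}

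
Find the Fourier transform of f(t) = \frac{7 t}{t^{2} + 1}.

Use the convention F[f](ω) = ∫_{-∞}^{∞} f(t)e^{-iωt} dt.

F(ω) = - 7 i \pi e^{- \left|{\omega}\right|} \operatorname{sign}{\left(\omega \right)}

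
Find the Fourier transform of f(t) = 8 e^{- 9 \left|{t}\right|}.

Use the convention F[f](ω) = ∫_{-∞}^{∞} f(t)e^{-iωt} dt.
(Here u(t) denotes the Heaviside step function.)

F(ω) = \frac{144}{\omega^{2} + 81}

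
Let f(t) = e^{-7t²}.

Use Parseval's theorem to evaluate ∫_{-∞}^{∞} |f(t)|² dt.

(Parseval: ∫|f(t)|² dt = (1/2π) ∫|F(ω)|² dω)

∫|f(t)|² dt = \frac{\sqrt{14} \sqrt{\pi}}{14}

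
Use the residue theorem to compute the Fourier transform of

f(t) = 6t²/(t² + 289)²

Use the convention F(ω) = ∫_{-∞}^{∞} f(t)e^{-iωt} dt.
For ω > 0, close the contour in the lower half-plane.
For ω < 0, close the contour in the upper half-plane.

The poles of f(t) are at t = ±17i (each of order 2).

Let g(z) = f(z)e^{-iωz}; for large |z| the factor e^{-iωz} decays in the lower half-plane when ω > 0 and in the upper half-plane when ω < 0.

Case ω > 0 (lower half-plane, clockwise contour ⇒ F(ω) = -2πi·ΣRes):
  Res_{z = - 17 i} g(z) = \frac{3 i \left(1 - 17 \omega\right) e^{- 17 \omega}}{34} (pole of order 2)
  F(ω) = -2πi·ΣRes = \frac{3 \pi \left(1 - 17 \omega\right) e^{- 17 \omega}}{17}

Case ω < 0 (upper half-plane, counterclockwise contour ⇒ F(ω) = +2πi·ΣRes):
  Res_{z = 17 i} g(z) = \frac{3 i \left(- 17 \omega - 1\right) e^{17 \omega}}{34} (pole of order 2)
  F(ω) = 2πi·ΣRes = \frac{3 \pi \left(17 \omega + 1\right) e^{17 \omega}}{17}

Both cases combine into a single formula in |ω|:

F(ω) = \frac{3 \pi \left(1 - 17 \left|{\omega}\right|\right) e^{- 17 \left|{\omega}\right|}}{17}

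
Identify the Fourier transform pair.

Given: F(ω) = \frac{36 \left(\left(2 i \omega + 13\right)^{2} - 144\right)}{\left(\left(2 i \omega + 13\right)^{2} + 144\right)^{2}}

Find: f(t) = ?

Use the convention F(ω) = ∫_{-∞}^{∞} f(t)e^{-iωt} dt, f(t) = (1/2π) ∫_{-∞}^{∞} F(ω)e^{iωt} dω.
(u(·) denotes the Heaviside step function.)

f(t) = 9 t e^{- \frac{13 t}{2}} \cos{\left(6 t \right)} u\left(t\right)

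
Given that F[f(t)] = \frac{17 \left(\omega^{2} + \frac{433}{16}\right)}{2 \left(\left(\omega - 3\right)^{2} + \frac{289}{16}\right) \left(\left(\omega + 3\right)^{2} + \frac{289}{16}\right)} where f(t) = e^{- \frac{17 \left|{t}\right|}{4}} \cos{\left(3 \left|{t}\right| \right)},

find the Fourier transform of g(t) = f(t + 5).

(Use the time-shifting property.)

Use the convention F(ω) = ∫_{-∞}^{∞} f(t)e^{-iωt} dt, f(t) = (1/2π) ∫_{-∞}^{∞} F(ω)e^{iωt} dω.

F[g](ω) = \frac{\left(2176 \omega^{2} + 58888\right) e^{5 i \omega}}{256 \omega^{4} + 4640 \omega^{2} + 187489}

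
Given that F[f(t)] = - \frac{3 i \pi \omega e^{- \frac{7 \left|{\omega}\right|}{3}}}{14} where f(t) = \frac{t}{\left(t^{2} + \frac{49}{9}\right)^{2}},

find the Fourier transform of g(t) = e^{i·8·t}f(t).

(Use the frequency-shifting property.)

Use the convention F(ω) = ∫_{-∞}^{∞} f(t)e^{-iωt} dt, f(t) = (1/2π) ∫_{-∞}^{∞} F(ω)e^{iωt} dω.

F[g](ω) = \frac{3 i \pi \left(8 - \omega\right) e^{- \frac{7 \left|{\omega - 8}\right|}{3}}}{14}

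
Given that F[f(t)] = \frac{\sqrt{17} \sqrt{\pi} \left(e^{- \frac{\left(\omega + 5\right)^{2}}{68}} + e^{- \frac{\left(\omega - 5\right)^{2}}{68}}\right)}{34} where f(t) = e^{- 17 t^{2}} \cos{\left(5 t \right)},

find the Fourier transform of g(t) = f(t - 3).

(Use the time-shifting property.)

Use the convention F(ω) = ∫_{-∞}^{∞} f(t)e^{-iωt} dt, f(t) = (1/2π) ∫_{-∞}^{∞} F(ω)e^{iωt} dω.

F[g](ω) = \frac{\sqrt{17} \sqrt{\pi} \left(e^{\frac{5 \omega}{17}} + 1\right) e^{- \frac{\omega^{2}}{68} - \frac{5 \omega}{34} - 3 i \omega - \frac{25}{68}}}{34}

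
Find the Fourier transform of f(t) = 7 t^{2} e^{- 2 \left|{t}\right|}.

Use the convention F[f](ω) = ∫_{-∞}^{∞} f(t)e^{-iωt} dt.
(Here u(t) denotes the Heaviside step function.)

F(ω) = \frac{56 \left(4 - 3 \omega^{2}\right)}{\left(\omega^{2} + 4\right)^{3}}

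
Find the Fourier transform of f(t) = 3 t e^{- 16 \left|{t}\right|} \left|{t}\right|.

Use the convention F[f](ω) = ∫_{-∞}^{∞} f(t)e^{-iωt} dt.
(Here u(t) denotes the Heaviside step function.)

F(ω) = \frac{12 i \omega \left(\omega^{2} - 768\right)}{\left(\omega^{2} + 256\right)^{3}}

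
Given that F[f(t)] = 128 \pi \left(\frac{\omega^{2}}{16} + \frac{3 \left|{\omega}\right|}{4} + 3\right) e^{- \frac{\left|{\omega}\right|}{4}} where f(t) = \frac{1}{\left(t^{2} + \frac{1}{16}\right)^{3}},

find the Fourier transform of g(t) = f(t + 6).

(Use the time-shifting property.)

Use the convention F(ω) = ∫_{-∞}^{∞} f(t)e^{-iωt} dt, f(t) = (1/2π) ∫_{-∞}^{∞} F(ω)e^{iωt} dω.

F[g](ω) = 8 \pi \left(\omega^{2} + 12 \left|{\omega}\right| + 48\right) e^{6 i \omega - \frac{\left|{\omega}\right|}{4}}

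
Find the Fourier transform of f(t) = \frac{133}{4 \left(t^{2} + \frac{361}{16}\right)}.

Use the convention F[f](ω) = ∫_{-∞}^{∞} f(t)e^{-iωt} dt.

F(ω) = 7 \pi e^{- \frac{19 \left|{\omega}\right|}{4}}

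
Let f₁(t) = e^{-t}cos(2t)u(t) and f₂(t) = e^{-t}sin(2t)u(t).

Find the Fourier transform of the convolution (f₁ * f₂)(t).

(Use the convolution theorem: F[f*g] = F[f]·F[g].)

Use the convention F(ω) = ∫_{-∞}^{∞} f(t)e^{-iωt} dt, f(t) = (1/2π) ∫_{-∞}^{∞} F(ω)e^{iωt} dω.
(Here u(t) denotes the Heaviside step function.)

F[f₁*f₂](ω) = \frac{2 \left(i \omega + 1\right)}{\left(\left(i \omega + 1\right)^{2} + 4\right)^{2}}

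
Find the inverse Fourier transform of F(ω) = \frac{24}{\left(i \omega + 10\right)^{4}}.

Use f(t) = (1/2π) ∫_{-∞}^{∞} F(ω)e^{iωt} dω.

f(t) = 4 t^{3} e^{- 10 t} u\left(t\right)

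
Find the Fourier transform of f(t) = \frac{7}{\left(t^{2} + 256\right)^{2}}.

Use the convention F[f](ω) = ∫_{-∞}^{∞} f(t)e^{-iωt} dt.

F(ω) = \frac{7 \pi \left(16 \left|{\omega}\right| + 1\right) e^{- 16 \left|{\omega}\right|}}{8192}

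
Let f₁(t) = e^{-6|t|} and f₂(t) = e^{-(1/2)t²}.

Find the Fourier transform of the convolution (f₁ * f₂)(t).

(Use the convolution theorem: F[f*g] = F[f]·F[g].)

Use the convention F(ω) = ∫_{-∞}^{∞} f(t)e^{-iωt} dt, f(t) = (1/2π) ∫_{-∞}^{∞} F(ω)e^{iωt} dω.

F[f₁*f₂](ω) = \frac{12 \sqrt{2} \sqrt{\pi} e^{- \frac{\omega^{2}}{2}}}{\omega^{2} + 36}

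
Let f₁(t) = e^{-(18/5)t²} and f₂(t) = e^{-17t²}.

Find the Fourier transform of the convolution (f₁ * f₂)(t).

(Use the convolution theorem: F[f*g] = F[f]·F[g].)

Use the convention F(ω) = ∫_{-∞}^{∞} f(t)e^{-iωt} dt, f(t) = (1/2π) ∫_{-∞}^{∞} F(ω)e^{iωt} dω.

F[f₁*f₂](ω) = \frac{\sqrt{170} \pi e^{- \frac{103 \omega^{2}}{1224}}}{102}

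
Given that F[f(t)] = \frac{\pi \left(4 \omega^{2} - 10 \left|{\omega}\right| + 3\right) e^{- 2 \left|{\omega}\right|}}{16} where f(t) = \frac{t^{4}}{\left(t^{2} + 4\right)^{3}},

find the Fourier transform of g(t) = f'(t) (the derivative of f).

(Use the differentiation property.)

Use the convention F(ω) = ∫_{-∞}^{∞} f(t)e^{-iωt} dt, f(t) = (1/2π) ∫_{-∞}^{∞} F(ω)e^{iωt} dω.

F[g](ω) = \frac{i \pi \omega \left(4 \omega^{2} - 10 \left|{\omega}\right| + 3\right) e^{- 2 \left|{\omega}\right|}}{16}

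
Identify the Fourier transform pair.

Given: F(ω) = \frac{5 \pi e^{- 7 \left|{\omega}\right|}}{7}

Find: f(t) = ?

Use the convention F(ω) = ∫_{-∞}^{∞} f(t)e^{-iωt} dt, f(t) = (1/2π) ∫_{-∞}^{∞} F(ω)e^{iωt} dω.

f(t) = \frac{5}{t^{2} + 49}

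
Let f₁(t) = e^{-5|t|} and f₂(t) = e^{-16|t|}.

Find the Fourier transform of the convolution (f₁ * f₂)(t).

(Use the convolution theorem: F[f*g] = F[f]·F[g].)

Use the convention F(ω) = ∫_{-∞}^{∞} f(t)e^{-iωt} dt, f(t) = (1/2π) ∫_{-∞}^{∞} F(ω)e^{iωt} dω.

F[f₁*f₂](ω) = \frac{320}{\left(\omega^{2} + 25\right) \left(\omega^{2} + 256\right)}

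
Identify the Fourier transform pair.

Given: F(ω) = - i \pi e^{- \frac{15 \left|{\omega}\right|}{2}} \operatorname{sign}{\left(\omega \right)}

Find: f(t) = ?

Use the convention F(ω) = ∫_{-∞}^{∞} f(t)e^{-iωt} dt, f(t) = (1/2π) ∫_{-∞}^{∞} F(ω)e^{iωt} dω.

f(t) = \frac{t}{t^{2} + \frac{225}{4}}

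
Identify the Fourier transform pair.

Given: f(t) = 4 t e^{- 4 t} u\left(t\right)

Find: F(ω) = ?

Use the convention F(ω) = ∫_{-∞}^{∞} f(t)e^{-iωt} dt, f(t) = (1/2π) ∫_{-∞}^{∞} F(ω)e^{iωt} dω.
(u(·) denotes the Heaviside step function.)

F(ω) = \frac{4}{\left(i \omega + 4\right)^{2}}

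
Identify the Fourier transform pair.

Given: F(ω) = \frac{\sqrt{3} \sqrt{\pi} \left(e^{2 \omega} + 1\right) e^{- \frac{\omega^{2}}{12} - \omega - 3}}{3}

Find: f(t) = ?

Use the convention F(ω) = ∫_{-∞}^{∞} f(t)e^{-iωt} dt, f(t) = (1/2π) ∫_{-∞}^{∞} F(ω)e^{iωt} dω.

f(t) = 2 e^{- 3 t^{2}} \cos{\left(6 t \right)}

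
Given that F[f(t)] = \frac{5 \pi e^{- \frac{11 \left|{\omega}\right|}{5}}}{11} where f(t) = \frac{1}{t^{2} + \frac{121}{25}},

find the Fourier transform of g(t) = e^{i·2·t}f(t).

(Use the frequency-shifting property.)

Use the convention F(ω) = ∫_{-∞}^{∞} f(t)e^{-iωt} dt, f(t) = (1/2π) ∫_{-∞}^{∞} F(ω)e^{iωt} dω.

F[g](ω) = \frac{5 \pi e^{- \frac{11 \left|{\omega - 2}\right|}{5}}}{11}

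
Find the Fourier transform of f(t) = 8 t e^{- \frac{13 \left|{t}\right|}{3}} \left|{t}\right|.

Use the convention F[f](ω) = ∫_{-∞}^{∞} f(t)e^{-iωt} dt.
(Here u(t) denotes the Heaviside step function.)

F(ω) = \frac{7776 i \omega \left(3 \omega^{2} - 169\right)}{\left(9 \omega^{2} + 169\right)^{3}}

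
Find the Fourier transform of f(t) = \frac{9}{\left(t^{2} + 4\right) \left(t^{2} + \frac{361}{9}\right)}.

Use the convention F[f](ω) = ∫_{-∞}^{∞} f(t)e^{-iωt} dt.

F(ω) = \frac{81 \pi e^{- 2 \left|{\omega}\right|}}{650} - \frac{243 \pi e^{- \frac{19 \left|{\omega}\right|}{3}}}{6175}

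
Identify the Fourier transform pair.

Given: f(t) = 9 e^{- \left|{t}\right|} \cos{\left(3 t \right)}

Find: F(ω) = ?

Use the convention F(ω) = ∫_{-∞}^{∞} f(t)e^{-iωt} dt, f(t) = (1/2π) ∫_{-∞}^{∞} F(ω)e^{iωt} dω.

F(ω) = \frac{18 \left(\omega^{2} + 10\right)}{\omega^{4} - 16 \omega^{2} + 100}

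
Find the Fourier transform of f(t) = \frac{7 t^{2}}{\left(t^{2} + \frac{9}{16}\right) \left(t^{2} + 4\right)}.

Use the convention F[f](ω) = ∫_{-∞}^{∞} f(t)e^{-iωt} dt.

F(ω) = \frac{224 \pi e^{- 2 \left|{\omega}\right|}}{55} - \frac{84 \pi e^{- \frac{3 \left|{\omega}\right|}{4}}}{55}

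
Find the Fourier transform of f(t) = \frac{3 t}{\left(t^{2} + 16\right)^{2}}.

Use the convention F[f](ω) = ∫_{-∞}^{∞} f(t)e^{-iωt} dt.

F(ω) = - \frac{3 i \pi \omega e^{- 4 \left|{\omega}\right|}}{8}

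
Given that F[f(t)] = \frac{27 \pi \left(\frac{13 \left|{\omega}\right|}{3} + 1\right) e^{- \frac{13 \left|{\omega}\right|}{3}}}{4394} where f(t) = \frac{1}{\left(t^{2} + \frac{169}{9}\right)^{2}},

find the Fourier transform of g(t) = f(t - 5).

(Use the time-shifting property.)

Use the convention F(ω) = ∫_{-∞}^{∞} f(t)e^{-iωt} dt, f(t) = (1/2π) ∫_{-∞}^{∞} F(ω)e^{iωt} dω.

F[g](ω) = \frac{9 \pi \left(13 \left|{\omega}\right| + 3\right) e^{- 5 i \omega - \frac{13 \left|{\omega}\right|}{3}}}{4394}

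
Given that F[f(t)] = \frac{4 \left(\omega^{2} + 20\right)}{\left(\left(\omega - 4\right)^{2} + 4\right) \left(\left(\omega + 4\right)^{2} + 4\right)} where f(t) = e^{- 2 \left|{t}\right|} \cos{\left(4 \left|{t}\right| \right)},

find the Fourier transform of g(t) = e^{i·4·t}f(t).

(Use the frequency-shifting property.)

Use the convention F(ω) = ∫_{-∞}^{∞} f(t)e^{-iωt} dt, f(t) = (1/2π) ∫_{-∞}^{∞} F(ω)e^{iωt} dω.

F[g](ω) = \frac{4 \left(\left(\omega - 4\right)^{2} + 20\right)}{\left(\omega^{2} + 4\right) \left(\left(\omega - 8\right)^{2} + 4\right)}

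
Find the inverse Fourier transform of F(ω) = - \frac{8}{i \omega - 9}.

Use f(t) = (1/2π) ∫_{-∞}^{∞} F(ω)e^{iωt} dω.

f(t) = 8 e^{9 t} u\left(- t\right)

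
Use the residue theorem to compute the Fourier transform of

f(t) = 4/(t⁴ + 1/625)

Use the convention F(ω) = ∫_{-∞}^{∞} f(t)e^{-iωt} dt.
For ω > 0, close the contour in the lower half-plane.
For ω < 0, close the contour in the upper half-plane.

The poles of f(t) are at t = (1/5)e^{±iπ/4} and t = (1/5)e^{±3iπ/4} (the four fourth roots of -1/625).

Let g(z) = f(z)e^{-iωz}; for large |z| the factor e^{-iωz} decays in the lower half-plane when ω > 0 and in the upper half-plane when ω < 0.

Case ω > 0 (lower half-plane, clockwise contour ⇒ F(ω) = -2πi·ΣRes):
  Res_{z = - \frac{\sqrt{2}}{10} - \frac{\sqrt{2} i}{10}} g(z) = \frac{125 \sqrt{2} i \left(1 - i\right) e^{\frac{\sqrt{2} \omega \left(-1 + i\right)}{10}}}{2}
  Res_{z = \frac{\sqrt{2}}{10} - \frac{\sqrt{2} i}{10}} g(z) = \frac{125 \sqrt{2} i \left(1 + i\right) e^{- \frac{\sqrt{2} \omega \left(1 + i\right)}{10}}}{2}
  F(ω) = -2πi·ΣRes = 125 \sqrt{2} \pi \left(\left(1 - i\right) e^{\frac{\sqrt{2} i \omega}{5}} + 1 + i\right) e^{- \frac{\sqrt{2} \omega \left(1 + i\right)}{10}} = 500 \pi e^{- \frac{\sqrt{2} \omega}{10}} \sin{\left(\frac{\sqrt{2} \omega}{10} + \frac{\pi}{4} \right)}

Case ω < 0 (upper half-plane, counterclockwise contour ⇒ F(ω) = +2πi·ΣRes):
  Res_{z = \frac{\sqrt{2}}{10} + \frac{\sqrt{2} i}{10}} g(z) = \frac{125 \sqrt{2} i \left(-1 + i\right) e^{\frac{\sqrt{2} \omega \left(1 - i\right)}{10}}}{2}
  Res_{z = - \frac{\sqrt{2}}{10} + \frac{\sqrt{2} i}{10}} g(z) = \frac{125 \sqrt{2} \left(1 - i\right) e^{\frac{\sqrt{2} \omega \left(1 + i\right)}{10}}}{2}
  F(ω) = 2πi·ΣRes = - 125 \sqrt{2} i \pi \left(i \left(1 - i\right) e^{\frac{\sqrt{2} \omega \left(1 - i\right)}{10}} - \left(1 - i\right) e^{\frac{\sqrt{2} \omega \left(1 + i\right)}{10}}\right) = 500 \pi e^{\frac{\sqrt{2} \omega}{10}} \cos{\left(\frac{\sqrt{2} \omega}{10} + \frac{\pi}{4} \right)}

Both cases combine into a single formula in |ω|:

F(ω) = 500 \pi e^{- \frac{\sqrt{2} \left|{\omega}\right|}{10}} \sin{\left(\frac{\sqrt{2} \left|{\omega}\right|}{10} + \frac{\pi}{4} \right)}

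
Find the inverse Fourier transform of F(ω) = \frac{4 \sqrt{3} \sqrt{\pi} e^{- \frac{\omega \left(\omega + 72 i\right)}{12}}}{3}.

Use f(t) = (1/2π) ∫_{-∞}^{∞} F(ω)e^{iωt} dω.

f(t) = 4 e^{- 3 \left(t - 6\right)^{2}}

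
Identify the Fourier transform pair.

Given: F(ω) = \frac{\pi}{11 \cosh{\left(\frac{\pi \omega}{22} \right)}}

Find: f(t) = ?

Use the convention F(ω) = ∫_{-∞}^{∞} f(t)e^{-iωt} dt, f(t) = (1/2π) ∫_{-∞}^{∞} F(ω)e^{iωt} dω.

f(t) = \frac{2}{e^{11 t} + e^{- 11 t}}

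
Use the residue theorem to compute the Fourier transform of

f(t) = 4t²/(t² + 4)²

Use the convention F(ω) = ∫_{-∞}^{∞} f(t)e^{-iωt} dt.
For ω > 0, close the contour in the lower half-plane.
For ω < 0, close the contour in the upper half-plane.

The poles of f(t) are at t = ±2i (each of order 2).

Let g(z) = f(z)e^{-iωz}; for large |z| the factor e^{-iωz} decays in the lower half-plane when ω > 0 and in the upper half-plane when ω < 0.

Case ω > 0 (lower half-plane, clockwise contour ⇒ F(ω) = -2πi·ΣRes):
  Res_{z = - 2 i} g(z) = i \left(\frac{1}{2} - \omega\right) e^{- 2 \omega} (pole of order 2)
  F(ω) = -2πi·ΣRes = \pi \left(1 - 2 \omega\right) e^{- 2 \omega}

Case ω < 0 (upper half-plane, counterclockwise contour ⇒ F(ω) = +2πi·ΣRes):
  Res_{z = 2 i} g(z) = i \left(- \omega - \frac{1}{2}\right) e^{2 \omega} (pole of order 2)
  F(ω) = 2πi·ΣRes = \pi \left(2 \omega + 1\right) e^{2 \omega}

Both cases combine into a single formula in |ω|:

F(ω) = \pi \left(1 - 2 \left|{\omega}\right|\right) e^{- 2 \left|{\omega}\right|}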